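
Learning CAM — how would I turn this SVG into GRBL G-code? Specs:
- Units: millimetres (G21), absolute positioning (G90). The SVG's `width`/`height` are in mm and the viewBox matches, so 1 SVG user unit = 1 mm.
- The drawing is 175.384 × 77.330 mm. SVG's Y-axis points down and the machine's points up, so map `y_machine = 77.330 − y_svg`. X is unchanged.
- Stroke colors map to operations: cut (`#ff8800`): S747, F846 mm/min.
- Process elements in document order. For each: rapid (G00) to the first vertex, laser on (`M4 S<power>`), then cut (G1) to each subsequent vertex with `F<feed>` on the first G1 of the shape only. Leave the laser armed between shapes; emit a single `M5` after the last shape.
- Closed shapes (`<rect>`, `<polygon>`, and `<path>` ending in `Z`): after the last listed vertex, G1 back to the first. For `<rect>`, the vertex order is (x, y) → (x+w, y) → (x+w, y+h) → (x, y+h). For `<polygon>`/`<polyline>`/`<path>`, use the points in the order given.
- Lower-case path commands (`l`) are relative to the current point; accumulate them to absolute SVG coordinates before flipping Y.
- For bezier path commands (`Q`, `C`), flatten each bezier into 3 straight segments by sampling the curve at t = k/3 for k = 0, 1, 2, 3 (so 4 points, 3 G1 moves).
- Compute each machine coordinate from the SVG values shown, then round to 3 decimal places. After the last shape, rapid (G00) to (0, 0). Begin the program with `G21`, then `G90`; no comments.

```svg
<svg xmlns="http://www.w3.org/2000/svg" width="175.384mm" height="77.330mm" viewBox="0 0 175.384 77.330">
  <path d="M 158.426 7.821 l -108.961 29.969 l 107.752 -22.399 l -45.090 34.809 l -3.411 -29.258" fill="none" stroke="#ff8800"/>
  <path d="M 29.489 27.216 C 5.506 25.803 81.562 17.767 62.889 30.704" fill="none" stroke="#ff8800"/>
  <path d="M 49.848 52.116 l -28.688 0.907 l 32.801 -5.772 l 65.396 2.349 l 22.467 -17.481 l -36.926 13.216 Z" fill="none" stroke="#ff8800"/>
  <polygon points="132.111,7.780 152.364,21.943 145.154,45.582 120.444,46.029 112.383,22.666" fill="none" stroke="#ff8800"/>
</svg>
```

G21
G90
G00 X158.426 Y69.509
M4 S747
G1 X49.465 Y39.540 F846
G1 X157.217 Y61.939
G1 X112.127 Y27.130
G1 X108.716 Y56.388
G00 X29.489 Y50.114
M4 S747
G1 X31.639 Y52.713 F846
G1 X57.199 Y53.594
G1 X62.889 Y46.626
G00 X49.848 Y25.214
M4 S747
G1 X21.160 Y24.307 F846
G1 X53.961 Y30.079
G1 X119.357 Y27.730
G1 X141.824 Y45.211
G1 X104.898 Y31.995
G1 X49.848 Y25.214
G00 X132.111 Y69.550
M4 S747
G1 X152.364 Y55.387 F846
G1 X145.154 Y31.748
G1 X120.444 Y31.301
G1 X112.383 Y54.664
G1 X132.111 Y69.550
M5
G00 X0.000 Y0.000

viewBox `0 0 175.384 77.330` with mm width/height → 1 unit = 1 mm. Flip: y_m = 77.330 − y_svg.

**Shape 1** — `<path>` open polyline, stroke `#ff8800` → cut (S747, F846). Machine vertices: (158.426,69.509) → (49.465,39.540) → (157.217,61.939) → (112.127,27.130) → (108.716,56.388). Open path.

**Shape 2** — `<path>` cubic bezier, stroke `#ff8800` → cut (S747, F846). Control points (SVG): P0=(29.489,27.216), P1=(5.506,25.803), P2=(81.562,17.767), P3=(62.889,30.704); sampled at t=k/3. Machine vertices: (29.489,50.114) → (31.639,52.713) → (57.199,53.594) → (62.889,46.626). Open path.

**Shape 3** — `<path>` closed polygon, stroke `#ff8800` → cut (S747, F846). Machine vertices: (49.848,25.214) → (21.160,24.307) → (53.961,30.079) → (119.357,27.730) → (141.824,45.211) → (104.898,31.995) → (49.848,25.214). Closed: final G1 returns to the first vertex.

**Shape 4** — `<polygon>` regular polygon, stroke `#ff8800` → cut (S747, F846). Machine vertices: (132.111,69.550) → (152.364,55.387) → (145.154,31.748) → (120.444,31.301) → (112.383,54.664) → (132.111,69.550). Closed: final G1 returns to the first vertex.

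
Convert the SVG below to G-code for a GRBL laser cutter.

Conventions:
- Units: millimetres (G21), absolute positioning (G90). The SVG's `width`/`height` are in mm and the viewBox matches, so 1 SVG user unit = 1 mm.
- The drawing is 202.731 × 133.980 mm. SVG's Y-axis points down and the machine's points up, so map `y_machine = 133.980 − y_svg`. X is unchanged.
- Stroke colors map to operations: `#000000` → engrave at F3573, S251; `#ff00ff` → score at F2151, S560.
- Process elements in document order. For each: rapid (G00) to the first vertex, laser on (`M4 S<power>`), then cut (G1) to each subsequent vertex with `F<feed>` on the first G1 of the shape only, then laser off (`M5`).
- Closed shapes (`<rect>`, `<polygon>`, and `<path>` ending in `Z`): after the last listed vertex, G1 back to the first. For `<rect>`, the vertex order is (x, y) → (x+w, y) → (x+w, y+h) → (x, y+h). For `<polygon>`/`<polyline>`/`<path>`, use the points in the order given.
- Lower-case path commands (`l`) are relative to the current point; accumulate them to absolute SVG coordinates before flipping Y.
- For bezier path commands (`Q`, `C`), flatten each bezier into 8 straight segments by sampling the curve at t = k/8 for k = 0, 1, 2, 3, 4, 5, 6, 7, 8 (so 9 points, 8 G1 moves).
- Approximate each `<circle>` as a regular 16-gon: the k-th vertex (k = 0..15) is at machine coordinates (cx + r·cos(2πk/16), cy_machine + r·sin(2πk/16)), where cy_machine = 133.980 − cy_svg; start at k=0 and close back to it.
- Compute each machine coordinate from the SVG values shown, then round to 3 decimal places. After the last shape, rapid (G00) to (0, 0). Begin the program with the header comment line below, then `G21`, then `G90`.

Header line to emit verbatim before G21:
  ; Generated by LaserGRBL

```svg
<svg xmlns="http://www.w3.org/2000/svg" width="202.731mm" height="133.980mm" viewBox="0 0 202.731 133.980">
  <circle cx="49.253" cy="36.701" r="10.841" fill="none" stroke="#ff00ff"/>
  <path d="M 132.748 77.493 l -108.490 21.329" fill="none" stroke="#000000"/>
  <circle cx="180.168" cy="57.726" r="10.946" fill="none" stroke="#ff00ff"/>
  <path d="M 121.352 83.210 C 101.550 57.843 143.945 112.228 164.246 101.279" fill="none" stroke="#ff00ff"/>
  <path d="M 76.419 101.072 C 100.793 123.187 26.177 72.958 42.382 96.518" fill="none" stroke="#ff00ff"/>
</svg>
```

viewBox `0 0 202.731 133.980` with mm width/height → 1 unit = 1 mm. Flip: y_m = 133.980 − y_svg.

**Shape 1** — `<circle>` circle, stroke `#ff00ff` → score (S560, F2151). Machine vertices: (60.094,97.279) → (59.269,101.428) → (56.919,104.945) → (53.402,107.295) → (49.253,108.120) → (45.104,107.295) → (41.587,104.945) → (39.237,101.428) → (38.412,97.279) → (39.237,93.130) → (41.587,89.613) → (45.104,87.263) → (49.253,86.438) → (53.402,87.263) → (56.919,89.613) → (59.269,93.130) → (60.094,97.279). Closed: final G1 returns to the first vertex.

**Shape 2** — `<path>` line segment, stroke `#000000` → engrave (S251, F3573). Machine vertices: (132.748,56.487) → (24.258,35.158). Open path.

**Shape 3** — `<circle>` circle, stroke `#ff00ff` → score (S560, F2151). Machine vertices: (191.114,76.254) → (190.281,80.443) → (187.908,83.994) → (184.357,86.367) → (180.168,87.200) → (175.979,86.367) → (172.428,83.994) → (170.055,80.443) → (169.222,76.254) → (170.055,72.065) → (172.428,68.514) → (175.979,66.141) → (180.168,65.308) → (184.357,66.141) → (187.908,68.514) → (190.281,72.065) → (191.114,76.254). Closed: final G1 returns to the first vertex.

**Shape 4** — `<path>` cubic bezier, stroke `#ff00ff` → score (S560, F2151). Control points (SVG): P0=(121.352,83.210), P1=(101.550,57.843), P2=(143.945,112.228), P3=(164.246,101.279); sampled at t=k/8. Machine vertices: (121.352,50.770) → (116.677,56.828) → (116.845,57.109) → (120.869,53.314) → (127.760,47.142) → (136.532,40.295) → (146.195,34.472) → (155.762,31.374) → (164.246,32.701). Open path.

**Shape 5** — `<path>` cubic bezier, stroke `#ff00ff` → score (S560, F2151). Control points (SVG): P0=(76.419,101.072), P1=(100.793,123.187), P2=(26.177,72.958), P3=(42.382,96.518); sampled at t=k/8. Machine vertices: (76.419,32.908) → (81.290,27.721) → (79.105,27.603) → (72.088,30.843) → (62.464,35.727) → (52.457,40.543) → (44.291,43.580) → (40.192,43.124) → (42.382,37.462). Open path.

; Generated by LaserGRBL
G21
G90
G00 X60.094 Y97.279
M4 S560
G1 X59.269 Y101.428 F2151
G1 X56.919 Y104.945
G1 X53.402 Y107.295
G1 X49.253 Y108.120
G1 X45.104 Y107.295
G1 X41.587 Y104.945
G1 X39.237 Y101.428
G1 X38.412 Y97.279
G1 X39.237 Y93.130
G1 X41.587 Y89.613
G1 X45.104 Y87.263
G1 X49.253 Y86.438
G1 X53.402 Y87.263
G1 X56.919 Y89.613
G1 X59.269 Y93.130
G1 X60.094 Y97.279
M5
G00 X132.748 Y56.487
M4 S251
G1 X24.258 Y35.158 F3573
M5
G00 X191.114 Y76.254
M4 S560
G1 X190.281 Y80.443 F2151
G1 X187.908 Y83.994
G1 X184.357 Y86.367
G1 X180.168 Y87.200
G1 X175.979 Y86.367
G1 X172.428 Y83.994
G1 X170.055 Y80.443
G1 X169.222 Y76.254
G1 X170.055 Y72.065
G1 X172.428 Y68.514
G1 X175.979 Y66.141
G1 X180.168 Y65.308
G1 X184.357 Y66.141
G1 X187.908 Y68.514
G1 X190.281 Y72.065
G1 X191.114 Y76.254
M5
G00 X121.352 Y50.770
M4 S560
G1 X116.677 Y56.828 F2151
G1 X116.845 Y57.109
G1 X120.869 Y53.314
G1 X127.760 Y47.142
G1 X136.532 Y40.295
G1 X146.195 Y34.472
G1 X155.762 Y31.374
G1 X164.246 Y32.701
M5
G00 X76.419 Y32.908
M4 S560
G1 X81.290 Y27.721 F2151
G1 X79.105 Y27.603
G1 X72.088 Y30.843
G1 X62.464 Y35.727
G1 X52.457 Y40.543
G1 X44.291 Y43.580
G1 X40.192 Y43.124
G1 X42.382 Y37.462
M5
G00 X0.000 Y0.000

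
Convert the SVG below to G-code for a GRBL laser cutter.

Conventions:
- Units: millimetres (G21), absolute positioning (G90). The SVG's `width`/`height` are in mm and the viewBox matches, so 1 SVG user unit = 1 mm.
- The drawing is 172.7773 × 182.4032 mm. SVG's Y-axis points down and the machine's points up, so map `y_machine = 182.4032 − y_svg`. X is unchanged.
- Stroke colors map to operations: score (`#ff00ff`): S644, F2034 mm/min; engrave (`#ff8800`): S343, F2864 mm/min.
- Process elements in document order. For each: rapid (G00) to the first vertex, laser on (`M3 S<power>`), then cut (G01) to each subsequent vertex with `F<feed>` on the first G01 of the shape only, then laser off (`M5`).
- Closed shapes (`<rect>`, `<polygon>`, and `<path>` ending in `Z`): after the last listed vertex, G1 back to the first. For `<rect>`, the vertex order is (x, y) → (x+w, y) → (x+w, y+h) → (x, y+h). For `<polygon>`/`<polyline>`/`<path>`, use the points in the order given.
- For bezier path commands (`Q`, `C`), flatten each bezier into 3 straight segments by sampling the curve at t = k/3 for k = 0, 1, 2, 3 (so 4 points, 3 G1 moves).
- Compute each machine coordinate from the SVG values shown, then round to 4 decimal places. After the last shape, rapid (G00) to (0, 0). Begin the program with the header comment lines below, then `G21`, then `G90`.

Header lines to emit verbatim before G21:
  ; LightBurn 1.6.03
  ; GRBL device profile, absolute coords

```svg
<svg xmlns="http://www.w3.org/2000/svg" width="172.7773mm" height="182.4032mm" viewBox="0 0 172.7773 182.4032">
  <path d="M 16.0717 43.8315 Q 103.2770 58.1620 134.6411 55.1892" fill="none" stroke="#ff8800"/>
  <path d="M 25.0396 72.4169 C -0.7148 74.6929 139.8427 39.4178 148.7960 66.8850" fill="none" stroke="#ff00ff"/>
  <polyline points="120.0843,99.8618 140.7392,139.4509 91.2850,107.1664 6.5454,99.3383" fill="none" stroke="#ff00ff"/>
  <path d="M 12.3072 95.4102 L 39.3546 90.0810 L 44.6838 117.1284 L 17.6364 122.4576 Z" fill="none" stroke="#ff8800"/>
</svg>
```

; LightBurn 1.6.03
; GRBL device profile, absolute coords
G21
G90
G00 X16.0717 Y138.5717
M3 S343
G01 X68.0040 Y130.9406 F2864
G01 X107.5271 Y127.1547
G01 X134.6411 Y127.2140
M5
G00 X25.0396 Y109.9863
M3 S644
G01 X43.6886 Y116.5128 F2034
G01 X107.0086 Y125.7859
G01 X148.7960 Y115.5182
M5
G00 X120.0843 Y82.5414
M3 S644
G01 X140.7392 Y42.9523 F2034
G01 X91.2850 Y75.2368
G01 X6.5454 Y83.0649
M5
G00 X12.3072 Y86.9930
M3 S343
G01 X39.3546 Y92.3222 F2864
G01 X44.6838 Y65.2748
G01 X17.6364 Y59.9456
G01 X12.3072 Y86.9930
M5
G00 X0.0000 Y0.0000

viewBox `0 0 172.7773 182.4032` with mm width/height → 1 unit = 1 mm. Flip: y_m = 182.4032 − y_svg.

**Shape 1** — `<path>` quadratic bezier, stroke `#ff8800` → engrave (S343, F2864). Control points (SVG): P0=(16.0717,43.8315), P1=(103.2770,58.1620), P2=(134.6411,55.1892); sampled at t=k/3. Machine vertices: (16.0717,138.5717) → (68.0040,130.9406) → (107.5271,127.1547) → (134.6411,127.2140). Open path.

**Shape 2** — `<path>` cubic bezier, stroke `#ff00ff` → score (S644, F2034). Control points (SVG): P0=(25.0396,72.4169), P1=(-0.7148,74.6929), P2=(139.8427,39.4178), P3=(148.7960,66.8850); sampled at t=k/3. Machine vertices: (25.0396,109.9863) → (43.6886,116.5128) → (107.0086,125.7859) → (148.7960,115.5182). Open path.

**Shape 3** — `<polyline>` open polyline, stroke `#ff00ff` → score (S644, F2034). Machine vertices: (120.0843,82.5414) → (140.7392,42.9523) → (91.2850,75.2368) → (6.5454,83.0649). Open path.

**Shape 4** — `<path>` regular polygon, stroke `#ff8800` → engrave (S343, F2864). Machine vertices: (12.3072,86.9930) → (39.3546,92.3222) → (44.6838,65.2748) → (17.6364,59.9456) → (12.3072,86.9930). Closed: final G1 returns to the first vertex.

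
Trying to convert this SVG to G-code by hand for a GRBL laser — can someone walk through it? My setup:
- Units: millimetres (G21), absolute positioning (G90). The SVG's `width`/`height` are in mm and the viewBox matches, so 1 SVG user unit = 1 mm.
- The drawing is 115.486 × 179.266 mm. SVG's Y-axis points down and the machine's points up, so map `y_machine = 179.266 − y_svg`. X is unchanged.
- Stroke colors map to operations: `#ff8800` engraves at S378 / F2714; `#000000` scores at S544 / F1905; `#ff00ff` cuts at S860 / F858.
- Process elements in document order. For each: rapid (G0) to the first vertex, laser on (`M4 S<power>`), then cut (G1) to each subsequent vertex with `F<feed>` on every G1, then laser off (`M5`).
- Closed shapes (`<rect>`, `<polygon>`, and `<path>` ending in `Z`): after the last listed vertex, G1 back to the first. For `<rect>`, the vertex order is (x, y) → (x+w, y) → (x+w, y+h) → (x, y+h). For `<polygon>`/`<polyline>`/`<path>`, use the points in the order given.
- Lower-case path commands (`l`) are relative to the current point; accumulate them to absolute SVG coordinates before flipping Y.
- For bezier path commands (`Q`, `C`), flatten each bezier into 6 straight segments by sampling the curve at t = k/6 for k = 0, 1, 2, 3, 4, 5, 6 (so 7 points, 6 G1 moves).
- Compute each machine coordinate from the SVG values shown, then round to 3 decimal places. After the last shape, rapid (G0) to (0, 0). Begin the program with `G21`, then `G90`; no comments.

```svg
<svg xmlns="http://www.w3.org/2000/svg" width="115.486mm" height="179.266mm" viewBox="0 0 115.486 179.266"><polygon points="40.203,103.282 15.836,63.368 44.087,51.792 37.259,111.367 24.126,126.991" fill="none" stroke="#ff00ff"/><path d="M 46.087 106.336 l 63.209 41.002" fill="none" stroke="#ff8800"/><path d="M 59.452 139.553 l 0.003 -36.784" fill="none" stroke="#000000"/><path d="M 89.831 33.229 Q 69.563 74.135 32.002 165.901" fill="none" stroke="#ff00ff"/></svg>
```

G21
G90
G0 X40.203 Y75.984
M4 S860
G1 X15.836 Y115.898 F858
G1 X44.087 Y127.474 F858
G1 X37.259 Y67.899 F858
G1 X24.126 Y52.275 F858
G1 X40.203 Y75.984 F858
M5
G0 X46.087 Y72.930
M4 S378
G1 X109.296 Y31.928 F2714
M5
G0 X59.452 Y39.713
M4 S544
G1 X59.455 Y76.497 F1905
M5
G0 X89.831 Y146.037
M4 S860
G1 X82.595 Y130.989 F858
G1 X74.398 Y113.115 F858
G1 X65.240 Y92.416 F858
G1 X55.121 Y68.891 F858
G1 X44.042 Y42.541 F858
G1 X32.002 Y13.365 F858
M5
G0 X0.000 Y0.000

Since the viewBox matches the mm dimensions, user units are millimetres directly. The only transform is the Y-flip y_m = 179.266 − y_svg.

Shape 1 is a closed polygon drawn with `<polygon>`. Its stroke #ff00ff means cut at S860, F858. After flipping Y the toolpath is (40.203,75.984) → (15.836,115.898) → (44.087,127.474) → (37.259,67.899) → (24.126,52.275) → (40.203,75.984), returning to the start.

Shape 2 is a line segment drawn with `<path>`. Its stroke #ff8800 means engrave at S378, F2714. After flipping Y the toolpath is (46.087,72.930) → (109.296,31.928).

Shape 3 is a line segment drawn with `<path>`. Its stroke #000000 means score at S544, F1905. After flipping Y the toolpath is (59.452,39.713) → (59.455,76.497).

Shape 4 is a quadratic bezier drawn with `<path>`. Its stroke #ff00ff means cut at S860, F858. After flipping Y the toolpath is (89.831,146.037) → (82.595,130.989) → (74.398,113.115) → (65.240,92.416) → (55.121,68.891) → (44.042,42.541) → (32.002,13.365).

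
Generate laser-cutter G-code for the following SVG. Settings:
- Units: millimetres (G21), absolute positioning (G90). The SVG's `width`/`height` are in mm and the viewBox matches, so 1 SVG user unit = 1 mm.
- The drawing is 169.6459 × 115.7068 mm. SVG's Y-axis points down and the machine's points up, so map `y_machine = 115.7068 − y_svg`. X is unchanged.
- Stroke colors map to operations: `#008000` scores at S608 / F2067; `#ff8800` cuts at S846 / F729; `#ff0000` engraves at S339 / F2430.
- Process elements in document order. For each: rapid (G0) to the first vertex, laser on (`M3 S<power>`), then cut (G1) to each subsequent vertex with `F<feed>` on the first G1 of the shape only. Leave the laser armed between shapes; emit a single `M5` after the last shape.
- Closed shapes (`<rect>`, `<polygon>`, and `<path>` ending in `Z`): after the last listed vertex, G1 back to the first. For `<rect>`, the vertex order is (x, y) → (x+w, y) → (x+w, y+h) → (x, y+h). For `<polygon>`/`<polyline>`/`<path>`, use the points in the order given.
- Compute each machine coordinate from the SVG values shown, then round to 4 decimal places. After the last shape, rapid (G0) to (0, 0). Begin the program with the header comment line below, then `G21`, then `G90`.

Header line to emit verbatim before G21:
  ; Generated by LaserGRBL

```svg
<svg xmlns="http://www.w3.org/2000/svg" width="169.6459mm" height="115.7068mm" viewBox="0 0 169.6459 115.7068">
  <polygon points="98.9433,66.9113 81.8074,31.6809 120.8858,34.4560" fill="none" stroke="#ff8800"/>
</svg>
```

viewBox `0 0 169.6459 115.7068` with mm width/height → 1 unit = 1 mm. Flip: y_m = 115.7068 − y_svg.

**Shape 1** — `<polygon>` regular polygon, stroke `#ff8800` → cut (S846, F729). Machine vertices: (98.9433,48.7955) → (81.8074,84.0259) → (120.8858,81.2508) → (98.9433,48.7955). Closed: final G1 returns to the first vertex.

; Generated by LaserGRBL
G21
G90
G0 X98.9433 Y48.7955
M3 S846
G1 X81.8074 Y84.0259 F729
G1 X120.8858 Y81.2508
G1 X98.9433 Y48.7955
M5
G0 X0.0000 Y0.0000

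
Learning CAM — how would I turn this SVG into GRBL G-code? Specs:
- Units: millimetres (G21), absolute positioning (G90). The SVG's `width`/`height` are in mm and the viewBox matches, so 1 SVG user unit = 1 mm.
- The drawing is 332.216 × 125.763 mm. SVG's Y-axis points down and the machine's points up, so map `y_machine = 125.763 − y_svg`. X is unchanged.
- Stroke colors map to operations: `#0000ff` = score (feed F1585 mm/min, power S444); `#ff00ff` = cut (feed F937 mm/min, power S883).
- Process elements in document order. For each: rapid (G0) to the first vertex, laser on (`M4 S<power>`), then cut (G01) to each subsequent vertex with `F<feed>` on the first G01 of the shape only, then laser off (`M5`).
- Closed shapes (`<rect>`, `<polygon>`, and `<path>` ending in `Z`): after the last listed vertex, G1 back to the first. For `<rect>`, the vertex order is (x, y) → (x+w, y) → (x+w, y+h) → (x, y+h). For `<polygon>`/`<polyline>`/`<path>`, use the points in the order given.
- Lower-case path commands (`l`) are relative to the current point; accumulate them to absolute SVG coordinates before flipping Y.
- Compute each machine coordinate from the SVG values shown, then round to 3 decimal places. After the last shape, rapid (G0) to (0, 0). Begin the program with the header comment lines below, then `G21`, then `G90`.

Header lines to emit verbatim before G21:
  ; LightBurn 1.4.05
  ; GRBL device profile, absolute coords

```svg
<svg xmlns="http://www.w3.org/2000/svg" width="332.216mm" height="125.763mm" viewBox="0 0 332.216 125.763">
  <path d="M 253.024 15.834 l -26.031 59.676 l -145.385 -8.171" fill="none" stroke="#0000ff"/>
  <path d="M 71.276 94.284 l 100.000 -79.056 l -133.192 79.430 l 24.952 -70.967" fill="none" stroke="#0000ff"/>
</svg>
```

Since the viewBox matches the mm dimensions, user units are millimetres directly. The only transform is the Y-flip y_m = 125.763 − y_svg.

Shape 1 is a open polyline drawn with `<path>`. Its stroke #0000ff means score at S444, F1585. After flipping Y the toolpath is (253.024,109.929) → (226.993,50.253) → (81.608,58.424).

Shape 2 is a open polyline drawn with `<path>`. Its stroke #0000ff means score at S444, F1585. After flipping Y the toolpath is (71.276,31.479) → (171.276,110.535) → (38.084,31.105) → (63.036,102.072).

; LightBurn 1.4.05
; GRBL device profile, absolute coords
G21
G90
G0 X253.024 Y109.929
M4 S444
G01 X226.993 Y50.253 F1585
G01 X81.608 Y58.424
M5
G0 X71.276 Y31.479
M4 S444
G01 X171.276 Y110.535 F1585
G01 X38.084 Y31.105
G01 X63.036 Y102.072
M5
G0 X0.000 Y0.000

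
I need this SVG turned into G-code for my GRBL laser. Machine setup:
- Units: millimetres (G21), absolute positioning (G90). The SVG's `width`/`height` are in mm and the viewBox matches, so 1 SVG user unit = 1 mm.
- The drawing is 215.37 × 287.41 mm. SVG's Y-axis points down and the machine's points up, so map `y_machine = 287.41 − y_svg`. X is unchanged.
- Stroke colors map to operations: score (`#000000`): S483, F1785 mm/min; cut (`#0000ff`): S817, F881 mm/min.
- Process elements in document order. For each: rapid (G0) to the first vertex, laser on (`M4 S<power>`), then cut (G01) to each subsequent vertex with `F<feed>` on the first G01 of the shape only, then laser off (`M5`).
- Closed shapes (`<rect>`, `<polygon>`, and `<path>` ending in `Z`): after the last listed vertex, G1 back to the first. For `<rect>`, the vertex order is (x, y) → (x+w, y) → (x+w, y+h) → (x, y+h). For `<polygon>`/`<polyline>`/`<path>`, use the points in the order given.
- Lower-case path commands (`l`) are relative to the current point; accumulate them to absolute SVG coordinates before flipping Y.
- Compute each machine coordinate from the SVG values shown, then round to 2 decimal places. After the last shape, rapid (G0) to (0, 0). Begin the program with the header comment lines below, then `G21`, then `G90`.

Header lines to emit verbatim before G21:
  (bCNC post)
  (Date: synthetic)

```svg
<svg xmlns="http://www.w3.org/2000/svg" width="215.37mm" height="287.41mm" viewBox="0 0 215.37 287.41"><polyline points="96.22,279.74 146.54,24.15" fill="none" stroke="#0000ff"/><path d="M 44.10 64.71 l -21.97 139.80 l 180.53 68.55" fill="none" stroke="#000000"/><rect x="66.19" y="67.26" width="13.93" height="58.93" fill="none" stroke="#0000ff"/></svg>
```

(bCNC post)
(Date: synthetic)
G21
G90
G0 X96.22 Y7.67
M4 S817
G01 X146.54 Y263.26 F881
M5
G0 X44.10 Y222.70
M4 S483
G01 X22.13 Y82.90 F1785
G01 X202.66 Y14.35
M5
G0 X66.19 Y220.15
M4 S817
G01 X80.12 Y220.15 F881
G01 X80.12 Y161.22
G01 X66.19 Y161.22
G01 X66.19 Y220.15
M5
G0 X0.00 Y0.00

1 u = 1 mm; y_m = 287.41 − y.

[1] `<polyline>` line segment, #0000ff→cut S817 F881: (96.22,7.67) → (146.54,263.26)

[2] `<path>` open polyline, #000000→score S483 F1785: (44.10,222.70) → (22.13,82.90) → (202.66,14.35)

[3] `<rect>` rectangle, #0000ff→cut S817 F881: (66.19,220.15) → (80.12,220.15) → (80.12,161.22) → (66.19,161.22) → (66.19,220.15) (closed)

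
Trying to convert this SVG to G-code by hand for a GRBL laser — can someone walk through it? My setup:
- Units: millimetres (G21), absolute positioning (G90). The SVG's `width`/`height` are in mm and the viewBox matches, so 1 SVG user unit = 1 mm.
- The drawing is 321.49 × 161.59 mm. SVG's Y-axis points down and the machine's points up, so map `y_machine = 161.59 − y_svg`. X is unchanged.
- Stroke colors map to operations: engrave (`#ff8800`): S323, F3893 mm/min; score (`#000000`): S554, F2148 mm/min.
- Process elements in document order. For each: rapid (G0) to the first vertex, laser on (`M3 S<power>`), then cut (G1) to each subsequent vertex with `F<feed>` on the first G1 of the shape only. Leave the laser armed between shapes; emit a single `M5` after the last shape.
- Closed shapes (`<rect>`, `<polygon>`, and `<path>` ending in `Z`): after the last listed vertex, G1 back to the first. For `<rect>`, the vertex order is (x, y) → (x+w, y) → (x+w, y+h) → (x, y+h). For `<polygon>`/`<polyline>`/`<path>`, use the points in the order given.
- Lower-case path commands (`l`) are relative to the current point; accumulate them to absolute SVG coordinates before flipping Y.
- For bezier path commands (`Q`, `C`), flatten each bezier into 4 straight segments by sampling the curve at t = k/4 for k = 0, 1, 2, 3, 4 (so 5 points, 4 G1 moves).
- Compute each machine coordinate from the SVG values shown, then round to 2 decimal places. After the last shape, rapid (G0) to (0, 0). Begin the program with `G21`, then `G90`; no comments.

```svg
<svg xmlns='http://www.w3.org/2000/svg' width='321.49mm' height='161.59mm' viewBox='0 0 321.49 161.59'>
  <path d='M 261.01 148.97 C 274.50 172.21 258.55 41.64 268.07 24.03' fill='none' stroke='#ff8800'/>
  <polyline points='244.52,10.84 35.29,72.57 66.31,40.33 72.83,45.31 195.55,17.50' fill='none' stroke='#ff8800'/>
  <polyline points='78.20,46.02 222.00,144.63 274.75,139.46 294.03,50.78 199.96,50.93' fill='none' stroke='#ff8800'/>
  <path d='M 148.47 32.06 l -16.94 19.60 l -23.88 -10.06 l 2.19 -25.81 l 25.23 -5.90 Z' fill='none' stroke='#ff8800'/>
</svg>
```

G21
G90
G0 X261.01 Y12.62
M3 S323
G1 X266.47 Y19.86 F3893
G1 X266.03 Y59.77
G1 X264.85 Y107.34
G1 X268.07 Y137.56
G0 X244.52 Y150.75
M3 S323
G1 X35.29 Y89.02 F3893
G1 X66.31 Y121.26
G1 X72.83 Y116.28
G1 X195.55 Y144.09
G0 X78.20 Y115.57
M3 S323
G1 X222.00 Y16.96 F3893
G1 X274.75 Y22.13
G1 X294.03 Y110.81
G1 X199.96 Y110.66
G0 X148.47 Y129.53
M3 S323
G1 X131.53 Y109.93 F3893
G1 X107.65 Y119.99
G1 X109.84 Y145.80
G1 X135.07 Y151.70
G1 X148.47 Y129.53
M5
G0 X0.00 Y0.00

1 u = 1 mm; y_m = 161.59 − y.

[1] `<path>` cubic bezier, #ff8800→engrave S323 F3893: (261.01,12.62) → (266.47,19.86) → (266.03,59.77) → (264.85,107.34) → (268.07,137.56)

[2] `<polyline>` open polyline, #ff8800→engrave S323 F3893: (244.52,150.75) → (35.29,89.02) → (66.31,121.26) → (72.83,116.28) → (195.55,144.09)

[3] `<polyline>` open polyline, #ff8800→engrave S323 F3893: (78.20,115.57) → (222.00,16.96) → (274.75,22.13) → (294.03,110.81) → (199.96,110.66)

[4] `<path>` regular polygon, #ff8800→engrave S323 F3893: (148.47,129.53) → (131.53,109.93) → (107.65,119.99) → (109.84,145.80) → (135.07,151.70) → (148.47,129.53) (closed)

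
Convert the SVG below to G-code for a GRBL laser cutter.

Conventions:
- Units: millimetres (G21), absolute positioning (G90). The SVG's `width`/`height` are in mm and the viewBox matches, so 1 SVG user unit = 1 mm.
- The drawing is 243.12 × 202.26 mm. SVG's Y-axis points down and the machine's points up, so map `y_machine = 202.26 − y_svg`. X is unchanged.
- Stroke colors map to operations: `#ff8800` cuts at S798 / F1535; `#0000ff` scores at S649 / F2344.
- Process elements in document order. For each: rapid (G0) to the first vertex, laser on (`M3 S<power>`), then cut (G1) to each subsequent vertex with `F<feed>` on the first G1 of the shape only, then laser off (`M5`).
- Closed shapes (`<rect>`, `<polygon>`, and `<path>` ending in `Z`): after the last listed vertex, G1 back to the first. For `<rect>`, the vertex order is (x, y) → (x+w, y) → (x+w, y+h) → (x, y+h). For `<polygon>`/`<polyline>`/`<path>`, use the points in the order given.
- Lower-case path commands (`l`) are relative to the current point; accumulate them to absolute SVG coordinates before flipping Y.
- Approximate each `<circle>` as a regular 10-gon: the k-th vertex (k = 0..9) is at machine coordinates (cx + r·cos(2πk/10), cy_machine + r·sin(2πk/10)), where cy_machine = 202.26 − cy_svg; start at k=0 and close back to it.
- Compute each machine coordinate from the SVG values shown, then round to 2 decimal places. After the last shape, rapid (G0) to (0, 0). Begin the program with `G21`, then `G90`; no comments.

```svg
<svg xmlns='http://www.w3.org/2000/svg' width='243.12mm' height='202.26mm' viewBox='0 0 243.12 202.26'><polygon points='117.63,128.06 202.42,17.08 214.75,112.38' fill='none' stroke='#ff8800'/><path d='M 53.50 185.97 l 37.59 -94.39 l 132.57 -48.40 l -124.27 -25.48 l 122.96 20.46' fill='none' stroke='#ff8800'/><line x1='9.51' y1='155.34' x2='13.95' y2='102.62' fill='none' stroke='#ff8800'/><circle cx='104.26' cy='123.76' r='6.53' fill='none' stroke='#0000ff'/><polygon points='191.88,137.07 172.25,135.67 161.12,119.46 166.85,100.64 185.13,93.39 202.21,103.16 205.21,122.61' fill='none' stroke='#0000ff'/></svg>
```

G21
G90
G0 X117.63 Y74.20
M3 S798
G1 X202.42 Y185.18 F1535
G1 X214.75 Y89.88
G1 X117.63 Y74.20
M5
G0 X53.50 Y16.29
M3 S798
G1 X91.09 Y110.68 F1535
G1 X223.66 Y159.08
G1 X99.39 Y184.56
G1 X222.35 Y164.10
M5
G0 X9.51 Y46.92
M3 S798
G1 X13.95 Y99.64 F1535
M5
G0 X110.79 Y78.50
M3 S649
G1 X109.54 Y82.34 F2344
G1 X106.28 Y84.71
G1 X102.24 Y84.71
G1 X98.98 Y82.34
G1 X97.73 Y78.50
G1 X98.98 Y74.66
G1 X102.24 Y72.29
G1 X106.28 Y72.29
G1 X109.54 Y74.66
G1 X110.79 Y78.50
M5
G0 X191.88 Y65.19
M3 S649
G1 X172.25 Y66.59 F2344
G1 X161.12 Y82.80
G1 X166.85 Y101.62
G1 X185.13 Y108.87
G1 X202.21 Y99.10
G1 X205.21 Y79.65
G1 X191.88 Y65.19
M5
G0 X0.00 Y0.00

1 u = 1 mm; y_m = 202.26 − y.

[1] `<polygon>` closed polygon, #ff8800→cut S798 F1535: (117.63,74.20) → (202.42,185.18) → (214.75,89.88) → (117.63,74.20) (closed)

[2] `<path>` open polyline, #ff8800→cut S798 F1535: (53.50,16.29) → (91.09,110.68) → (223.66,159.08) → (99.39,184.56) → (222.35,164.10)

[3] `<line>` line segment, #ff8800→cut S798 F1535: (9.51,46.92) → (13.95,99.64)

[4] `<circle>` circle, #0000ff→score S649 F2344: (110.79,78.50) → (109.54,82.34) → (106.28,84.71) → (102.24,84.71) → (98.98,82.34) → (97.73,78.50) → (98.98,74.66) → (102.24,72.29) → (106.28,72.29) → (109.54,74.66) → (110.79,78.50) (closed)

[5] `<polygon>` regular polygon, #0000ff→score S649 F2344: (191.88,65.19) → (172.25,66.59) → (161.12,82.80) → (166.85,101.62) → (185.13,108.87) → (202.21,99.10) → (205.21,79.65) → (191.88,65.19) (closed)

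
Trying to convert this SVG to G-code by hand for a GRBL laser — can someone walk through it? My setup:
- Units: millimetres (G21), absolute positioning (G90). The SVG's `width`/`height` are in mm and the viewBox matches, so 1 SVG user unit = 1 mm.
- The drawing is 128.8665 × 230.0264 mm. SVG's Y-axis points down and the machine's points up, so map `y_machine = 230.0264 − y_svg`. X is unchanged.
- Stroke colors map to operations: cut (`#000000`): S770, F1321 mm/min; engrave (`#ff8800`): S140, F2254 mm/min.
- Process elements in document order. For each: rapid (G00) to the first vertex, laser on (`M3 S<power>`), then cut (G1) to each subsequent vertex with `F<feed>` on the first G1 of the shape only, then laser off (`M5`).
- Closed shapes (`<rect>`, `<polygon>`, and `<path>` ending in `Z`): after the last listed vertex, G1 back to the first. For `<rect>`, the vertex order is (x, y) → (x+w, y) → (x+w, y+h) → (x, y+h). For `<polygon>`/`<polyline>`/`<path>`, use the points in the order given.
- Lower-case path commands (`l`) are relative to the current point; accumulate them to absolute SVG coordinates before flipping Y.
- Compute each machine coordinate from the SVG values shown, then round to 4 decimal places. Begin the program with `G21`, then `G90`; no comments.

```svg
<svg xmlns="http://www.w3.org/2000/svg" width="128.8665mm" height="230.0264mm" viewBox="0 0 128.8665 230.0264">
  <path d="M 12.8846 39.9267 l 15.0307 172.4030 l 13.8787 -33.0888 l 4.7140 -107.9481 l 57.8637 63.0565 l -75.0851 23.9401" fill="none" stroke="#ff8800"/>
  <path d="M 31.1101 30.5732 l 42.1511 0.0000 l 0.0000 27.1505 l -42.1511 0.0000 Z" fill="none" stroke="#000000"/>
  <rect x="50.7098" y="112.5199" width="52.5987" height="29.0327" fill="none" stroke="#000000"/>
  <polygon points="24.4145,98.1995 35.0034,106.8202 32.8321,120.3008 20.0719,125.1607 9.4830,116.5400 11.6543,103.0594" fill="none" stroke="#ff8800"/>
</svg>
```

G21
G90
G00 X12.8846 Y190.0997
M3 S140
G1 X27.9153 Y17.6967 F2254
G1 X41.7940 Y50.7855
G1 X46.5080 Y158.7336
G1 X104.3717 Y95.6771
G1 X29.2866 Y71.7370
M5
G00 X31.1101 Y199.4532
M3 S770
G1 X73.2612 Y199.4532 F1321
G1 X73.2612 Y172.3027
G1 X31.1101 Y172.3027
G1 X31.1101 Y199.4532
M5
G00 X50.7098 Y117.5065
M3 S770
G1 X103.3085 Y117.5065 F1321
G1 X103.3085 Y88.4738
G1 X50.7098 Y88.4738
G1 X50.7098 Y117.5065
M5
G00 X24.4145 Y131.8269
M3 S140
G1 X35.0034 Y123.2062 F2254
G1 X32.8321 Y109.7256
G1 X20.0719 Y104.8657
G1 X9.4830 Y113.4864
G1 X11.6543 Y126.9670
G1 X24.4145 Y131.8269
M5

viewBox `0 0 128.8665 230.0264` with mm width/height → 1 unit = 1 mm. Flip: y_m = 230.0264 − y_svg.

**Shape 1** — `<path>` open polyline, stroke `#ff8800` → engrave (S140, F2254). Machine vertices: (12.8846,190.0997) → (27.9153,17.6967) → (41.7940,50.7855) → (46.5080,158.7336) → (104.3717,95.6771) → (29.2866,71.7370). Open path.

**Shape 2** — `<path>` rectangle, stroke `#000000` → cut (S770, F1321). Machine vertices: (31.1101,199.4532) → (73.2612,199.4532) → (73.2612,172.3027) → (31.1101,172.3027) → (31.1101,199.4532). Closed: final G1 returns to the first vertex.

**Shape 3** — `<rect>` rectangle, stroke `#000000` → cut (S770, F1321). Machine vertices: (50.7098,117.5065) → (103.3085,117.5065) → (103.3085,88.4738) → (50.7098,88.4738) → (50.7098,117.5065). Closed: final G1 returns to the first vertex.

**Shape 4** — `<polygon>` regular polygon, stroke `#ff8800` → engrave (S140, F2254). Machine vertices: (24.4145,131.8269) → (35.0034,123.2062) → (32.8321,109.7256) → (20.0719,104.8657) → (9.4830,113.4864) → (11.6543,126.9670) → (24.4145,131.8269). Closed: final G1 returns to the first vertex.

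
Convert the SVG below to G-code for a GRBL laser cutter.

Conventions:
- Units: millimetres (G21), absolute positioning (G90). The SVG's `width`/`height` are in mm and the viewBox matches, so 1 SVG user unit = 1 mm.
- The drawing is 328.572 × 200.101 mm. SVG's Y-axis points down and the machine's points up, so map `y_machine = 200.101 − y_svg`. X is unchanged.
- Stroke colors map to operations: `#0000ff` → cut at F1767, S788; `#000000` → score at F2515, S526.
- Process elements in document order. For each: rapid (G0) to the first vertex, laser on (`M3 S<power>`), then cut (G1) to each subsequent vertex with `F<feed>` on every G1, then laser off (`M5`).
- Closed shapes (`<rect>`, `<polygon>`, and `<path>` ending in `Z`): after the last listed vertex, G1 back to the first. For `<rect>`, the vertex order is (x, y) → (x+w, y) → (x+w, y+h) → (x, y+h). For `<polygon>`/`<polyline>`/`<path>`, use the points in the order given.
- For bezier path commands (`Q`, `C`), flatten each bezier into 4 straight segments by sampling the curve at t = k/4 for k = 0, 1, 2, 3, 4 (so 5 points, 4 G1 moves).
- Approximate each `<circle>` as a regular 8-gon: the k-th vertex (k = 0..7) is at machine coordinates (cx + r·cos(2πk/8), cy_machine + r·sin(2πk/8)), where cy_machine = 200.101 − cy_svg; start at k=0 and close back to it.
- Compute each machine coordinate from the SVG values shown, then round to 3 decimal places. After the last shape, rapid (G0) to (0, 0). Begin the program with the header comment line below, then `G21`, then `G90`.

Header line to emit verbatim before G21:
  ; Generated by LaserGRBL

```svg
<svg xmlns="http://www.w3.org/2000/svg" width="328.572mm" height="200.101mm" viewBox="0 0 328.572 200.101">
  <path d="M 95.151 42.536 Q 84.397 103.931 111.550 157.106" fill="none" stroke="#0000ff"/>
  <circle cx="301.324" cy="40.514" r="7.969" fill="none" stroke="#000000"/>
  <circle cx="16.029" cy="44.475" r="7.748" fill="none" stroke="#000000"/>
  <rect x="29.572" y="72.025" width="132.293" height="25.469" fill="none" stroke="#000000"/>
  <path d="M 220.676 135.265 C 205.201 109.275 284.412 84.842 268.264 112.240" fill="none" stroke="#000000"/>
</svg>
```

viewBox `0 0 328.572 200.101` with mm width/height → 1 unit = 1 mm. Flip: y_m = 200.101 − y_svg.

**Shape 1** — `<path>` quadratic bezier, stroke `#0000ff` → cut (S788, F1767). Control points (SVG): P0=(95.151,42.536), P1=(84.397,103.931), P2=(111.550,157.106); sampled at t=k/4. Machine vertices: (95.151,157.565) → (92.143,127.381) → (93.874,98.225) → (100.343,70.096) → (111.550,42.995). Open path.

**Shape 2** — `<circle>` circle, stroke `#000000` → score (S526, F2515). Machine vertices: (309.293,159.587) → (306.959,165.222) → (301.324,167.556) → (295.689,165.222) → (293.355,159.587) → (295.689,153.952) → (301.324,151.618) → (306.959,153.952) → (309.293,159.587). Closed: final G1 returns to the first vertex.

**Shape 3** — `<circle>` circle, stroke `#000000` → score (S526, F2515). Machine vertices: (23.777,155.626) → (21.508,161.105) → (16.029,163.374) → (10.550,161.105) → (8.281,155.626) → (10.550,150.147) → (16.029,147.878) → (21.508,150.147) → (23.777,155.626). Closed: final G1 returns to the first vertex.

**Shape 4** — `<rect>` rectangle, stroke `#000000` → score (S526, F2515). Machine vertices: (29.572,128.076) → (161.865,128.076) → (161.865,102.607) → (29.572,102.607) → (29.572,128.076). Closed: final G1 returns to the first vertex.

**Shape 5** — `<path>` cubic bezier, stroke `#000000` → score (S526, F2515). Control points (SVG): P0=(220.676,135.265), P1=(205.201,109.275), P2=(284.412,84.842), P3=(268.264,112.240); sampled at t=k/4. Machine vertices: (220.676,64.836) → (223.854,83.251) → (244.722,96.369) → (265.465,99.477) → (268.264,87.861). Open path.

; Generated by LaserGRBL
G21
G90
G0 X95.151 Y157.565
M3 S788
G1 X92.143 Y127.381 F1767
G1 X93.874 Y98.225 F1767
G1 X100.343 Y70.096 F1767
G1 X111.550 Y42.995 F1767
M5
G0 X309.293 Y159.587
M3 S526
G1 X306.959 Y165.222 F2515
G1 X301.324 Y167.556 F2515
G1 X295.689 Y165.222 F2515
G1 X293.355 Y159.587 F2515
G1 X295.689 Y153.952 F2515
G1 X301.324 Y151.618 F2515
G1 X306.959 Y153.952 F2515
G1 X309.293 Y159.587 F2515
M5
G0 X23.777 Y155.626
M3 S526
G1 X21.508 Y161.105 F2515
G1 X16.029 Y163.374 F2515
G1 X10.550 Y161.105 F2515
G1 X8.281 Y155.626 F2515
G1 X10.550 Y150.147 F2515
G1 X16.029 Y147.878 F2515
G1 X21.508 Y150.147 F2515
G1 X23.777 Y155.626 F2515
M5
G0 X29.572 Y128.076
M3 S526
G1 X161.865 Y128.076 F2515
G1 X161.865 Y102.607 F2515
G1 X29.572 Y102.607 F2515
G1 X29.572 Y128.076 F2515
M5
G0 X220.676 Y64.836
M3 S526
G1 X223.854 Y83.251 F2515
G1 X244.722 Y96.369 F2515
G1 X265.465 Y99.477 F2515
G1 X268.264 Y87.861 F2515
M5
G0 X0.000 Y0.000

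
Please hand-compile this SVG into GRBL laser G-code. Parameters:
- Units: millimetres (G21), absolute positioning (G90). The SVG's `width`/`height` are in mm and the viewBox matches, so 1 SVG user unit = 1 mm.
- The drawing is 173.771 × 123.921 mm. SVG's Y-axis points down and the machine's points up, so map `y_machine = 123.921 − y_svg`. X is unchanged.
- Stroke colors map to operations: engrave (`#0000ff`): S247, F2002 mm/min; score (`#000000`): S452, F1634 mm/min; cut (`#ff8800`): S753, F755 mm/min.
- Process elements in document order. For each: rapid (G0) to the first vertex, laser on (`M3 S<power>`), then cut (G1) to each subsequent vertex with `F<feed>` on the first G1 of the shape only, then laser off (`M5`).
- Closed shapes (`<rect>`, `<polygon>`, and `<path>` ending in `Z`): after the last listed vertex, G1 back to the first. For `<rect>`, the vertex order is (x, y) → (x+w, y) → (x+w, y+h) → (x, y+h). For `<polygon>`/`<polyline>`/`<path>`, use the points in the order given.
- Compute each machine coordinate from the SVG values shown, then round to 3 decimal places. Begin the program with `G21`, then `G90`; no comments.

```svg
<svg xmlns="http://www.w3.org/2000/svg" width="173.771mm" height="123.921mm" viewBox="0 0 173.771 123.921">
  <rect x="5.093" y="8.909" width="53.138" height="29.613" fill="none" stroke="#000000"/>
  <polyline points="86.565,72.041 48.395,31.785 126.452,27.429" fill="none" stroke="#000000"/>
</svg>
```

G21
G90
G0 X5.093 Y115.012
M3 S452
G1 X58.231 Y115.012 F1634
G1 X58.231 Y85.399
G1 X5.093 Y85.399
G1 X5.093 Y115.012
M5
G0 X86.565 Y51.880
M3 S452
G1 X48.395 Y92.136 F1634
G1 X126.452 Y96.492
M5

viewBox `0 0 173.771 123.921` with mm width/height → 1 unit = 1 mm. Flip: y_m = 123.921 − y_svg.

**Shape 1** — `<rect>` rectangle, stroke `#000000` → score (S452, F1634). Machine vertices: (5.093,115.012) → (58.231,115.012) → (58.231,85.399) → (5.093,85.399) → (5.093,115.012). Closed: final G1 returns to the first vertex.

**Shape 2** — `<polyline>` open polyline, stroke `#000000` → score (S452, F1634). Machine vertices: (86.565,51.880) → (48.395,92.136) → (126.452,96.492). Open path.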